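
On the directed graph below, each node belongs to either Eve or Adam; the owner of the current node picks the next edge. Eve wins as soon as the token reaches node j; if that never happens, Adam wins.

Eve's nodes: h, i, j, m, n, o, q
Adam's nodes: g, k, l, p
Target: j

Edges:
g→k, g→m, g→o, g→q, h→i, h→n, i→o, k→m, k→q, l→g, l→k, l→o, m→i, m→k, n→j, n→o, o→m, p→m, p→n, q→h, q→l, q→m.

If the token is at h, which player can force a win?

A0 = {j}
A1: add {n} — n (Eve) has n→j.
A2: add {h} — h (Eve) has h→n.
h ∈ A2, so Eve can force the target.

Eve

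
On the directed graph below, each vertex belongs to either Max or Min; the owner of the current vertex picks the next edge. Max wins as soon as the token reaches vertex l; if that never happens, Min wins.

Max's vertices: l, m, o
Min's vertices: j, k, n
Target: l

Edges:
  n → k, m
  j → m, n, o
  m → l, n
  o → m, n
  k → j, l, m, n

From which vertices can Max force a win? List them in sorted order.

A0 = {l}
A1: add {m} — m (Max) has m→l.
A2: add {o} — o (Max) has o→m.
A3 = A2; e.g. j (Min) can still go to n. Fixed point.
Max's winning region = {l, m, o}.

l, m, o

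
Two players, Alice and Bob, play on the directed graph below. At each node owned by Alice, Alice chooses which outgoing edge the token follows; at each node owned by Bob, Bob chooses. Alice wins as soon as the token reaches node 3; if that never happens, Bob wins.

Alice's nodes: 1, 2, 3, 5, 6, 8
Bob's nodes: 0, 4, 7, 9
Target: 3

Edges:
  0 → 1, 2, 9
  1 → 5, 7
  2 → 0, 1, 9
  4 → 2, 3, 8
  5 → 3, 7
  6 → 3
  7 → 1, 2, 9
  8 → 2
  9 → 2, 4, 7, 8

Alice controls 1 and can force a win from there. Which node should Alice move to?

5

A0 = {3}
A1: add {5, 6} — 5 (Alice) has 5→3; 6 (Alice) has 6→3.
A2: add {1} — 1 (Alice) has 1→5.
A3: add {2} — 2 (Alice) has 2→1.
A4: add {8} — 8 (Alice) has 8→2.
A5: add {4} — 4 (Bob): all of {2, 3, 8} already in.
A6 = A5; e.g. 0 (Bob) can still go to 9. Fixed point.
From 1, successor 5 is in the attractor (rank 1); the other successor 7 is not.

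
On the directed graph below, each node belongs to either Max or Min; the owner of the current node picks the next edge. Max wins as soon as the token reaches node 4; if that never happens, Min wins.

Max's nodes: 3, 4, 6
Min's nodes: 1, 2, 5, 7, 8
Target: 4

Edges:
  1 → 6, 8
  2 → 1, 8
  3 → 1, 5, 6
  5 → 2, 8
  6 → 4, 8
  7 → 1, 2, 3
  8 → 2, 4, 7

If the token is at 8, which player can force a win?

Min

A0 = {4}
A1: add {6} — 6 (Max) has 6→4.
A2: add {3} — 3 (Max) has 3→6.
A3 = A2; e.g. 1 (Min) can still go to 8. Fixed point.
8 never enters the attractor, so Min can avoid the target forever.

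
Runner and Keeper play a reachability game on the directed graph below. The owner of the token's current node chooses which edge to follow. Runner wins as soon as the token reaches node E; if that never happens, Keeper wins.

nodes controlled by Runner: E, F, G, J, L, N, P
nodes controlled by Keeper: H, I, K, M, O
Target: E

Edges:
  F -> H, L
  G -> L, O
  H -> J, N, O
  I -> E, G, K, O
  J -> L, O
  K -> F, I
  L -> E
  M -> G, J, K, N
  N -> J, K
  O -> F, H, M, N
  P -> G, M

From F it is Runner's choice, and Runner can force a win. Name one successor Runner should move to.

A0 = {E}
A1: add {L} — L (Runner) has L→E.
A2: add {F, G, J} — F (Runner) has F→L; G (Runner) has G→L; J (Runner) has J→L.
A3: add {N, P} — N (Runner) has N→J; P (Runner) has P→G.
A4 = A3; e.g. H (Keeper) can still go to O. Fixed point.
From F, successor L is in the attractor (rank 1); the other successor H is not.

L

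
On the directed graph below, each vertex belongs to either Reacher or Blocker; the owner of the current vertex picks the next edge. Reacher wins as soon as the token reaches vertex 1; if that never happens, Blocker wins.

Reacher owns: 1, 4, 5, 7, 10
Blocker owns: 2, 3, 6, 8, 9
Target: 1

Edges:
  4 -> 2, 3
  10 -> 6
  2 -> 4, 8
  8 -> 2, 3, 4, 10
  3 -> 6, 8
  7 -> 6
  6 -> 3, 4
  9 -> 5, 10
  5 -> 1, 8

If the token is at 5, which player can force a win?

A0 = {1}
A1: add {5} — 5 (Reacher) has 5→1.
A2 = A1; e.g. 2 (Blocker) can still go to 4. Fixed point.
5 ∈ A1, so Reacher can force the target.

Reacher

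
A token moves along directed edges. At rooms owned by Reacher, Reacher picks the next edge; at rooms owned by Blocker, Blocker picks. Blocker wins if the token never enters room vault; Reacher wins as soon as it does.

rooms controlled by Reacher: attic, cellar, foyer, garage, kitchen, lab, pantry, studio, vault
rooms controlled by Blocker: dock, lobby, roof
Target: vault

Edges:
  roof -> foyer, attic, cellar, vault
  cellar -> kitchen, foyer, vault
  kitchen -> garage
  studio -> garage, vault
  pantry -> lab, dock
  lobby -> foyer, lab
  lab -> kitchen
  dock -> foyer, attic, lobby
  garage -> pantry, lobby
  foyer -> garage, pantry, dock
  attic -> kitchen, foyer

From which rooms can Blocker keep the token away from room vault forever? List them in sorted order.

A0 = {vault}
A1: add {cellar, studio} — studio (Reacher) has studio→vault; cellar (Reacher) has cellar→vault.
A2 = A1; e.g. garage (Reacher) has no edge into A1. Fixed point.
Reacher's attractor = {cellar, studio, vault}; Blocker avoids the target exactly from the complement.

attic, dock, foyer, garage, kitchen, lab, lobby, pantry, roof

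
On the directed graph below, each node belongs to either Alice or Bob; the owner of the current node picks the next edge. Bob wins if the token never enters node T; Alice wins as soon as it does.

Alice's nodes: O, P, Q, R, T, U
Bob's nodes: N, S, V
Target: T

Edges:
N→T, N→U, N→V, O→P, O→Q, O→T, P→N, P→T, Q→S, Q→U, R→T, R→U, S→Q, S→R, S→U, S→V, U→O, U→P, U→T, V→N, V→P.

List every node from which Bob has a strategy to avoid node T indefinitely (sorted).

A0 = {T}
A1: add {O, P, R, U} — O (Alice) has O→T; P (Alice) has P→T; R (Alice) has R→T; U (Alice) has U→T.
A2: add {Q} — Q (Alice) has Q→U.
A3 = A2; e.g. N (Bob) can still go to V. Fixed point.
Alice's attractor = {O, P, Q, R, T, U}; Bob avoids the target exactly from the complement.

N, S, V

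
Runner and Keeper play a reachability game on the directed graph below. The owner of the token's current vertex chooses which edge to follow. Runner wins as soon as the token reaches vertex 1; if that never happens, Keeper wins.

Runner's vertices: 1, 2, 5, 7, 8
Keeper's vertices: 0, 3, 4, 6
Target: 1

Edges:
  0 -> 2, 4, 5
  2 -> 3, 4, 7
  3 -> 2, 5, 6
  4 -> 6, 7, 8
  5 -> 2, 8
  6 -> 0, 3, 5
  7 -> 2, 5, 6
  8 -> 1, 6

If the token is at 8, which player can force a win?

Runner

A0 = {1}
A1: add {8} — 8 (Runner) has 8→1.
8 ∈ A1, so Runner can force the target.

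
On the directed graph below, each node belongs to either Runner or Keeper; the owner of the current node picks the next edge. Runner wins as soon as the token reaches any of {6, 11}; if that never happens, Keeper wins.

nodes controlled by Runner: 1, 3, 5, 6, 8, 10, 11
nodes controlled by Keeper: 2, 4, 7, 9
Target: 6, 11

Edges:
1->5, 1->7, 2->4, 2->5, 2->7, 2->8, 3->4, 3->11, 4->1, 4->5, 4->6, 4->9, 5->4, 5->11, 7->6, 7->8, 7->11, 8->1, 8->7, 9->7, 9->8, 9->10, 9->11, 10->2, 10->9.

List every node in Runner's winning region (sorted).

1, 3, 5, 6, 7, 8, 11

A0 = {6, 11}
A1: add {3, 5} — 3 (Runner) has 3→11; 5 (Runner) has 5→11.
A2: add {1} — 1 (Runner) has 1→5.
A3: add {8} — 8 (Runner) has 8→1.
A4: add {7} — 7 (Keeper): all of {6, 8, 11} already in.
A5 = A4; e.g. 2 (Keeper) can still go to 4. Fixed point.
Runner's winning region = {1, 3, 5, 6, 7, 8, 11}.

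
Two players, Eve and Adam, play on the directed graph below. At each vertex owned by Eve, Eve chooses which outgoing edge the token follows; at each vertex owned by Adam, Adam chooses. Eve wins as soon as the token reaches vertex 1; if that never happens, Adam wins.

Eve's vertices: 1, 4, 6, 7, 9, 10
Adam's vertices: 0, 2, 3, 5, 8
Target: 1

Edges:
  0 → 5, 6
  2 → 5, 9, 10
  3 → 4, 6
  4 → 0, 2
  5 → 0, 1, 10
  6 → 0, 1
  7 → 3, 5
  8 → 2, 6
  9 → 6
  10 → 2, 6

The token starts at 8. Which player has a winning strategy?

A0 = {1}
A1: add {6} — 6 (Eve) has 6→1.
A2: add {9, 10} — 9 (Eve) has 9→6; 10 (Eve) has 10→6.
A3 = A2; e.g. 0 (Adam) can still go to 5. Fixed point.
8 never enters the attractor, so Adam can avoid the target forever.

Adam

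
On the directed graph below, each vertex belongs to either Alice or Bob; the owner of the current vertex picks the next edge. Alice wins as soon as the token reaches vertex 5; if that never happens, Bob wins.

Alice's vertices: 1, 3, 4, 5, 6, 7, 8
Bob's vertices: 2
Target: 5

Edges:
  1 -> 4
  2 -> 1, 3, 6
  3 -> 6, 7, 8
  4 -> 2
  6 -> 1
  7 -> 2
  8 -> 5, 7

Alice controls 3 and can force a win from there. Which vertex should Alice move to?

8

A0 = {5}
A1: add {8} — 8 (Alice) has 8→5.
A2: add {3} — 3 (Alice) has 3→8.
A3 = A2; e.g. 1 (Alice) has no edge into A2. Fixed point.
From 3, successor 8 is in the attractor (rank 1); the other successors 6, 7 are not.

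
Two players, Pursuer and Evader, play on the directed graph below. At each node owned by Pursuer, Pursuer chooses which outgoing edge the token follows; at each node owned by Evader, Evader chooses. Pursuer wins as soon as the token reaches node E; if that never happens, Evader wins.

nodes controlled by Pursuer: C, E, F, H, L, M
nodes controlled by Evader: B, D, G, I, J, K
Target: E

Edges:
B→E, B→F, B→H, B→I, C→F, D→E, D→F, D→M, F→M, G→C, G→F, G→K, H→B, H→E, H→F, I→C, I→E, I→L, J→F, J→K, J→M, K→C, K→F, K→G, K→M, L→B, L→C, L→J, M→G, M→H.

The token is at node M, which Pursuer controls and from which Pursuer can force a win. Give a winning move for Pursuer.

A0 = {E}
A1: add {H} — H (Pursuer) has H→E.
A2: add {M} — M (Pursuer) has M→H.
A3: add {F} — F (Pursuer) has F→M.
A4: add {C, D} — C (Pursuer) has C→F; D (Evader): all of {E, F, M} already in.
A5: add {L} — L (Pursuer) has L→C.
A6: add {I} — I (Evader): all of {C, E, L} already in.
A7: add {B} — B (Evader): all of {E, F, H, I} already in.
A8 = A7; e.g. G (Evader) can still go to K. Fixed point.
From M, successor H is in the attractor (rank 1); the other successor G is not.

H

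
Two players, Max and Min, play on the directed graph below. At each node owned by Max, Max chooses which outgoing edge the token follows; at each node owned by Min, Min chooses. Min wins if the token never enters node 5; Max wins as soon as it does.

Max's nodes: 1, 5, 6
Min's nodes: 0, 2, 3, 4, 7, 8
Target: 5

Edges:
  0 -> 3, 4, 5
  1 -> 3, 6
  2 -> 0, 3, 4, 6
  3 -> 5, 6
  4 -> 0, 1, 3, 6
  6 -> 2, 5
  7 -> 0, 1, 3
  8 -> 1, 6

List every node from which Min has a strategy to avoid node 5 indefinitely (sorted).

0, 2, 4, 7

A0 = {5}
A1: add {6} — 6 (Max) has 6→5.
A2: add {1, 3} — 1 (Max) has 1→6; 3 (Min): all of {5, 6} already in.
A3: add {8} — 8 (Min): all of {1, 6} already in.
A4 = A3; e.g. 0 (Min) can still go to 4. Fixed point.
Max's attractor = {1, 3, 5, 6, 8}; Min avoids the target exactly from the complement.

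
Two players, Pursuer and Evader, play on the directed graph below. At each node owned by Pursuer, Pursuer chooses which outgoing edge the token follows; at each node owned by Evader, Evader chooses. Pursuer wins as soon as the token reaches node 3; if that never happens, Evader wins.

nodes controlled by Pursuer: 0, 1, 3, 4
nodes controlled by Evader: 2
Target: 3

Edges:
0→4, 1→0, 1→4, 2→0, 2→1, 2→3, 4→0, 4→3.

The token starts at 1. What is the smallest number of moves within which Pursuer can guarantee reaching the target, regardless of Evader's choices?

A0 = {3}
A1: add {4} — 4 (Pursuer) has 4→3.
A2: add {0, 1} — 0 (Pursuer) has 0→4; 1 (Pursuer) has 1→4.
1 enters the attractor at level 2, so Pursuer can force the target in 2 moves from there.

2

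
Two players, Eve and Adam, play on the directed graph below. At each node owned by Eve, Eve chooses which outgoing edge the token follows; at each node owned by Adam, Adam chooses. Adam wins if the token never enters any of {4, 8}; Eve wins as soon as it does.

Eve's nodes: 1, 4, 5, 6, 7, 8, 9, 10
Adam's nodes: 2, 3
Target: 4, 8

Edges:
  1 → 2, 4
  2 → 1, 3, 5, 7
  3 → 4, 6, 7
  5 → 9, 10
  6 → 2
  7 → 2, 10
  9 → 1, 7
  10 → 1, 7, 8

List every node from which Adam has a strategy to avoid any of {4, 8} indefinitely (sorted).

A0 = {4, 8}
A1: add {1, 10} — 1 (Eve) has 1→4; 10 (Eve) has 10→8.
A2: add {5, 7, 9} — 5 (Eve) has 5→10; 7 (Eve) has 7→10; 9 (Eve) has 9→1.
A3 = A2; e.g. 2 (Adam) can still go to 3. Fixed point.
Eve's attractor = {1, 4, 5, 7, 8, 9, 10}; Adam avoids the target exactly from the complement.

2, 3, 6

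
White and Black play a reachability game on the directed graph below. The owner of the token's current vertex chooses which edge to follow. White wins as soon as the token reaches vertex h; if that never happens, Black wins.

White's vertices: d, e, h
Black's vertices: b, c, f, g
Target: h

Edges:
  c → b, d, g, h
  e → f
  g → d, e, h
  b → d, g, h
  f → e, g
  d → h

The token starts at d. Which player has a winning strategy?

White

A0 = {h}
A1: add {d} — d (White) has d→h.
A2 = A1; e.g. b (Black) can still go to g. Fixed point.
d ∈ A1, so White can force the target.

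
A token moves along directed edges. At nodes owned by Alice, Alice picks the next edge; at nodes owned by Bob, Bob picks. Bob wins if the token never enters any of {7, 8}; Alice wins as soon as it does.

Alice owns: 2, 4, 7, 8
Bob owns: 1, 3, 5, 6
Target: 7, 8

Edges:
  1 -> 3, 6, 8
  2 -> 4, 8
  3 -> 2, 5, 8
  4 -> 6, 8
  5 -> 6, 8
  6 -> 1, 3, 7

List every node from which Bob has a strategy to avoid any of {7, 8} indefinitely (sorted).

1, 3, 5, 6

A0 = {7, 8}
A1: add {2, 4} — 2 (Alice) has 2→8; 4 (Alice) has 4→8.
A2 = A1; e.g. 1 (Bob) can still go to 3. Fixed point.
Alice's attractor = {2, 4, 7, 8}; Bob avoids the target exactly from the complement.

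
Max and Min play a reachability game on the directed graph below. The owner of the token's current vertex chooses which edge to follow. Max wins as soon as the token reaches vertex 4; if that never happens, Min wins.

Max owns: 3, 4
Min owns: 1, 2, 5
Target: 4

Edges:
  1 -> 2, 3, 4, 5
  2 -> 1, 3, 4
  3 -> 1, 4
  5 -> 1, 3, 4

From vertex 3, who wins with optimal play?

Max

A0 = {4}
A1: add {3} — 3 (Max) has 3→4.
A2 = A1; e.g. 1 (Min) can still go to 2. Fixed point.
3 ∈ A1, so Max can force the target.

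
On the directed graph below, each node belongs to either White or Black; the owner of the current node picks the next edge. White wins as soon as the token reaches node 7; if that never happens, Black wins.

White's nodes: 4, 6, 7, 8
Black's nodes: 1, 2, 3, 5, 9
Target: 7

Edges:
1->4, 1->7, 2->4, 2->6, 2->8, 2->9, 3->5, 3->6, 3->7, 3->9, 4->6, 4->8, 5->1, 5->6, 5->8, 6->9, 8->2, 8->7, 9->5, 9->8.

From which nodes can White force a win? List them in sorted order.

A0 = {7}
A1: add {8} — 8 (White) has 8→7.
A2: add {4} — 4 (White) has 4→8.
A3: add {1} — 1 (Black): all of {4, 7} already in.
A4 = A3; e.g. 2 (Black) can still go to 6. Fixed point.
White's winning region = {1, 4, 7, 8}.

1, 4, 7, 8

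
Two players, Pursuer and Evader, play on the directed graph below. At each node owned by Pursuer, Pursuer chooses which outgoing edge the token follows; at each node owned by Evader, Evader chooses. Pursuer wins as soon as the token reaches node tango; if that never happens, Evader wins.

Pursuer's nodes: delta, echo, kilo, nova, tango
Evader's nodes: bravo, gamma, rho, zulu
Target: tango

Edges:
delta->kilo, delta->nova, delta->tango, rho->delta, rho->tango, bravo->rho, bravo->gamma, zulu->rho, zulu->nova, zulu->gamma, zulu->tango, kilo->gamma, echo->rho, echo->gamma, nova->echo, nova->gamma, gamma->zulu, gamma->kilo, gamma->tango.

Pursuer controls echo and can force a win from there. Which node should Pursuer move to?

A0 = {tango}
A1: add {delta} — delta (Pursuer) has delta→tango.
A2: add {rho} — rho (Evader): all of {delta, tango} already in.
A3: add {echo} — echo (Pursuer) has echo→rho.
A4: add {nova} — nova (Pursuer) has nova→echo.
A5 = A4; e.g. bravo (Evader) can still go to gamma. Fixed point.
From echo, successor rho is in the attractor (rank 2); the other successor gamma is not.

rho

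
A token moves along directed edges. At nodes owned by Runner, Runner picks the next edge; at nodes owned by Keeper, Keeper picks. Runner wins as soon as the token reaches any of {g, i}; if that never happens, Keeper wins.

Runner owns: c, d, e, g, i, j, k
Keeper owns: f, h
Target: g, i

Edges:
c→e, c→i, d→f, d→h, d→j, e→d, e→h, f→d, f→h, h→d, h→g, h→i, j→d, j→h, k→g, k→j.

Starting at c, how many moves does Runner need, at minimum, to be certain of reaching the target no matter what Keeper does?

1

A0 = {g, i}
A1: add {c, k} — c (Runner) has c→i; k (Runner) has k→g.
A2 = A1; e.g. d (Runner) has no edge into A1. Fixed point.
c enters the attractor at level 1, so Runner can force the target in 1 move from there.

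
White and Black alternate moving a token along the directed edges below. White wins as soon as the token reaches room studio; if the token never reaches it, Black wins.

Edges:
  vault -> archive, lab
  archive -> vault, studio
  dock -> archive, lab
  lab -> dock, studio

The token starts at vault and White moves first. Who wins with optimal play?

Black

Track states (vertex, player-to-move).
A0 = {(studio,White), (studio,Black)}
A1: add {(archive,White), (lab,White)}.
A2: add {(vault,Black), (dock,Black)}.
A3 = A2; e.g. (vault,White) stays out. (vault,White) never enters ⇒ Black avoids the target.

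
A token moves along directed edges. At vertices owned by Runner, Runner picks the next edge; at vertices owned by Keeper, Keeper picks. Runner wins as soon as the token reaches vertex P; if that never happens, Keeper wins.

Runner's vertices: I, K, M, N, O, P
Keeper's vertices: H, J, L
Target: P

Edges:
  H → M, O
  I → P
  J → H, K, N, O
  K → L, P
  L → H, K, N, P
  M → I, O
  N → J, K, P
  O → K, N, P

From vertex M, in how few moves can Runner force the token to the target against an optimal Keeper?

2

A0 = {P}
A1: add {I, K, N, O} — I (Runner) has I→P; K (Runner) has K→P; N (Runner) has N→P; O (Runner) has O→P.
A2: add {M} — M (Runner) has M→I.
M enters the attractor at level 2, so Runner can force the target in 2 moves from there.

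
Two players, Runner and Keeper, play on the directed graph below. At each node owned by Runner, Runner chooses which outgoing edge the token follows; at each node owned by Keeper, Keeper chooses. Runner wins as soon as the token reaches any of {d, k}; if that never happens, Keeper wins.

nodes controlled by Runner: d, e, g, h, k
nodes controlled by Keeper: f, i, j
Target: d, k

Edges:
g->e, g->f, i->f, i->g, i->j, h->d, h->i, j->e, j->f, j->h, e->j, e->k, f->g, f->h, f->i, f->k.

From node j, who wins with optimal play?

A0 = {d, k}
A1: add {e, h} — e (Runner) has e→k; h (Runner) has h→d.
A2: add {g} — g (Runner) has g→e.
A3 = A2; e.g. f (Keeper) can still go to i. Fixed point.
j never enters the attractor, so Keeper can avoid the target forever.

Keeper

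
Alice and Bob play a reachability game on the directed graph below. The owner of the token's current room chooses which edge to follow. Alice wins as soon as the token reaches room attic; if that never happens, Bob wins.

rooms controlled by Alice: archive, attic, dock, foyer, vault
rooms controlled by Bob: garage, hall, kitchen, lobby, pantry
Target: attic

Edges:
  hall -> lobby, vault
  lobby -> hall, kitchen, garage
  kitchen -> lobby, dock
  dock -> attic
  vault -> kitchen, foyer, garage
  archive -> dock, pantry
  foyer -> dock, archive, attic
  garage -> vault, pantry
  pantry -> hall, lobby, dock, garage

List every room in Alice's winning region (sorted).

archive, attic, dock, foyer, vault

A0 = {attic}
A1: add {dock, foyer} — dock (Alice) has dock→attic; foyer (Alice) has foyer→attic.
A2: add {archive, vault} — vault (Alice) has vault→foyer; archive (Alice) has archive→dock.
A3 = A2; e.g. hall (Bob) can still go to lobby. Fixed point.
Alice's winning region = {archive, attic, dock, foyer, vault}.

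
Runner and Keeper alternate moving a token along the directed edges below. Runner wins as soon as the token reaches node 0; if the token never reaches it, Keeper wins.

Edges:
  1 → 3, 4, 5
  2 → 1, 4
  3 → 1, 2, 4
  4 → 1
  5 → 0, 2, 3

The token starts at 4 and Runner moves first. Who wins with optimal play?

Track states (vertex, player-to-move).
A0 = {(0,Runner), (0,Keeper)}
A1: add {(5,Runner)}.
A2 = A1; e.g. (1,Runner) stays out. (4,Runner) never enters ⇒ Keeper avoids the target.

Keeper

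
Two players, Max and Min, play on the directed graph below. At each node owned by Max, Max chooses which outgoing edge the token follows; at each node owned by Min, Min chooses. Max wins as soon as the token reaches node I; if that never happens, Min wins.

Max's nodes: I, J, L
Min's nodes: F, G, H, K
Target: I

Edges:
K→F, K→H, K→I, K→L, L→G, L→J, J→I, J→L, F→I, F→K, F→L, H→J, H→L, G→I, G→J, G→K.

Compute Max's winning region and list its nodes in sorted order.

A0 = {I}
A1: add {J} — J (Max) has J→I.
A2: add {L} — L (Max) has L→J.
A3: add {H} — H (Min): all of {J, L} already in.
A4 = A3; e.g. F (Min) can still go to K. Fixed point.
Max's winning region = {H, I, J, L}.

H, I, J, L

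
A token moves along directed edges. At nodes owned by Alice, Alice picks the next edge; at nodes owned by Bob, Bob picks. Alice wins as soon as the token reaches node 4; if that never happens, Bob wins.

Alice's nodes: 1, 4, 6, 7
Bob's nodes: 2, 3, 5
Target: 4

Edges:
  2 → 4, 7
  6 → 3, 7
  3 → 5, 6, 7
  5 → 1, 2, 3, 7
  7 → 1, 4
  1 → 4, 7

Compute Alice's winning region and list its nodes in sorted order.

A0 = {4}
A1: add {1, 7} — 1 (Alice) has 1→4; 7 (Alice) has 7→4.
A2: add {2, 6} — 2 (Bob): all of {4, 7} already in; 6 (Alice) has 6→7.
A3 = A2; e.g. 3 (Bob) can still go to 5. Fixed point.
Alice's winning region = {1, 2, 4, 6, 7}.

1, 2, 4, 6, 7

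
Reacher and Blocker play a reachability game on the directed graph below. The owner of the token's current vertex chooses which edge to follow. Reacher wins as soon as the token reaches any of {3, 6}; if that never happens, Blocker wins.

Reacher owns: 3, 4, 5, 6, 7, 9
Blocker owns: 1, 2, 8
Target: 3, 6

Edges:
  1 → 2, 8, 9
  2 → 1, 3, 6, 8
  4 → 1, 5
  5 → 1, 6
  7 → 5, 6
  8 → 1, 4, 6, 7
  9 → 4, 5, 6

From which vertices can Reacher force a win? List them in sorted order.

3, 4, 5, 6, 7, 9

A0 = {3, 6}
A1: add {5, 7, 9} — 5 (Reacher) has 5→6; 7 (Reacher) has 7→6; 9 (Reacher) has 9→6.
A2: add {4} — 4 (Reacher) has 4→5.
A3 = A2; e.g. 1 (Blocker) can still go to 2. Fixed point.
Reacher's winning region = {3, 4, 5, 6, 7, 9}.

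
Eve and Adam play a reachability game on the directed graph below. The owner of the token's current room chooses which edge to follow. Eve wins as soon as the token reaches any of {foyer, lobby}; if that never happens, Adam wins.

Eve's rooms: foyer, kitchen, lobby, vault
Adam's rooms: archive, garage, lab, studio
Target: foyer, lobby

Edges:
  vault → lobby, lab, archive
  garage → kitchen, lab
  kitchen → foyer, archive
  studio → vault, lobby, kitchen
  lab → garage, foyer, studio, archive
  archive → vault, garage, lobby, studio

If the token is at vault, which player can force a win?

Eve

A0 = {foyer, lobby}
A1: add {kitchen, vault} — vault (Eve) has vault→lobby; kitchen (Eve) has kitchen→foyer.
vault ∈ A1, so Eve can force the target.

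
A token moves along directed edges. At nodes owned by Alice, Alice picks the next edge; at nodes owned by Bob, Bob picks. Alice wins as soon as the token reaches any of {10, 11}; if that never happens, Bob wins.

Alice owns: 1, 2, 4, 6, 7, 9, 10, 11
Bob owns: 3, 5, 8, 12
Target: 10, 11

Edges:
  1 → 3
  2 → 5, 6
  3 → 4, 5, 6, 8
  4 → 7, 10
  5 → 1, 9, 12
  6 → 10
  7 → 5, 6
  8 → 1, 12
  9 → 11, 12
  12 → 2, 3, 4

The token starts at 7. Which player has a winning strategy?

Alice

A0 = {10, 11}
A1: add {4, 6, 9} — 4 (Alice) has 4→10; 6 (Alice) has 6→10; 9 (Alice) has 9→11.
A2: add {2, 7} — 2 (Alice) has 2→6; 7 (Alice) has 7→6.
A3 = A2; e.g. 1 (Alice) has no edge into A2. Fixed point.
7 ∈ A2, so Alice can force the target.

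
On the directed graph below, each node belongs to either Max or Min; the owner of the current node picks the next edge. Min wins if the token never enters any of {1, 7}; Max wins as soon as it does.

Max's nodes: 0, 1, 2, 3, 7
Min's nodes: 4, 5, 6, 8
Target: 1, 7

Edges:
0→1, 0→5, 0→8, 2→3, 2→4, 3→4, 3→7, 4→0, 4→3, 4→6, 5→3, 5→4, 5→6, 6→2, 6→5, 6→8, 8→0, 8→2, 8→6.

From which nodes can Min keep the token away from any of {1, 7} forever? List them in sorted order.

4, 5, 6, 8

A0 = {1, 7}
A1: add {0, 3} — 0 (Max) has 0→1; 3 (Max) has 3→7.
A2: add {2} — 2 (Max) has 2→3.
A3 = A2; e.g. 4 (Min) can still go to 6. Fixed point.
Max's attractor = {0, 1, 2, 3, 7}; Min avoids the target exactly from the complement.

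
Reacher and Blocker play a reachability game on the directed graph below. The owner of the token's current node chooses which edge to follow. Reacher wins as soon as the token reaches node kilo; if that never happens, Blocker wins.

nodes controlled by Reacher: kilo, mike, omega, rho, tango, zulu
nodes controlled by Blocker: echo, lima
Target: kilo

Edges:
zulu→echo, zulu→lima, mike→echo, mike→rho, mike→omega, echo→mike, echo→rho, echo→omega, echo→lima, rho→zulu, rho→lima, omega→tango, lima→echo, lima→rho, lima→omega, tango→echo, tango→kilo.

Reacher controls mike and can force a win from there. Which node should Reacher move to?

A0 = {kilo}
A1: add {tango} — tango (Reacher) has tango→kilo.
A2: add {omega} — omega (Reacher) has omega→tango.
A3: add {mike} — mike (Reacher) has mike→omega.
A4 = A3; e.g. zulu (Reacher) has no edge into A3. Fixed point.
From mike, successor omega is in the attractor (rank 2); the other successors echo, rho are not.

omega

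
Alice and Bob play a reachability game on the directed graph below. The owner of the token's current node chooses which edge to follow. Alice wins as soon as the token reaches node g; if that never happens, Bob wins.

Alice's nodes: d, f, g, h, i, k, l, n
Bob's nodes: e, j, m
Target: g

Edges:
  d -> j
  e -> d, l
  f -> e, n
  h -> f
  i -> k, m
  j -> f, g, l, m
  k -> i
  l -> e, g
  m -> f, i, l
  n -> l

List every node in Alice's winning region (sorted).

A0 = {g}
A1: add {l} — l (Alice) has l→g.
A2: add {n} — n (Alice) has n→l.
A3: add {f} — f (Alice) has f→n.
A4: add {h} — h (Alice) has h→f.
A5 = A4; e.g. d (Alice) has no edge into A4. Fixed point.
Alice's winning region = {f, g, h, l, n}.

f, g, h, l, n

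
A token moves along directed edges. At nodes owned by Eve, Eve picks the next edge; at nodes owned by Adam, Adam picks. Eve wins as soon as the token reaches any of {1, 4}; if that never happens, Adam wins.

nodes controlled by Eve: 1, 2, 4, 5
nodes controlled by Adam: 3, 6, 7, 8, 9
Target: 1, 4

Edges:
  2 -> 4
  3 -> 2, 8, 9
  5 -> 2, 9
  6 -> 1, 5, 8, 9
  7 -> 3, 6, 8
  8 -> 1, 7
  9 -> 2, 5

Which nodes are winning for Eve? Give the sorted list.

1, 2, 4, 5, 9

A0 = {1, 4}
A1: add {2} — 2 (Eve) has 2→4.
A2: add {5} — 5 (Eve) has 5→2.
A3: add {9} — 9 (Adam): all of {2, 5} already in.
A4 = A3; e.g. 3 (Adam) can still go to 8. Fixed point.
Eve's winning region = {1, 2, 4, 5, 9}.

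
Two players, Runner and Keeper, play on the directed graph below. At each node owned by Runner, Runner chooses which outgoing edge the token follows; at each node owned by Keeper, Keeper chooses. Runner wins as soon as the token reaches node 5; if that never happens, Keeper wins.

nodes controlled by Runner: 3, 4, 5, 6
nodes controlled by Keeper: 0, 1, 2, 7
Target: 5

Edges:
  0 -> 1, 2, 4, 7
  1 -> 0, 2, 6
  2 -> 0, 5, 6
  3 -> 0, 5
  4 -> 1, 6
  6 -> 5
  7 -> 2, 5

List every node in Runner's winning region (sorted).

3, 4, 5, 6

A0 = {5}
A1: add {3, 6} — 3 (Runner) has 3→5; 6 (Runner) has 6→5.
A2: add {4} — 4 (Runner) has 4→6.
A3 = A2; e.g. 0 (Keeper) can still go to 1. Fixed point.
Runner's winning region = {3, 4, 5, 6}.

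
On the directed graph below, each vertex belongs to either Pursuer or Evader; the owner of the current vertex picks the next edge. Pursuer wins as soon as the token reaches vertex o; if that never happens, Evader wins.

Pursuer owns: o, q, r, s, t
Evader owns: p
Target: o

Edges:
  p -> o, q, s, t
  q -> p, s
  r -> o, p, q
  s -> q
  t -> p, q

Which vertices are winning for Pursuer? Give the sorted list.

o, r

A0 = {o}
A1: add {r} — r (Pursuer) has r→o.
A2 = A1; e.g. p (Evader) can still go to q. Fixed point.
Pursuer's winning region = {o, r}.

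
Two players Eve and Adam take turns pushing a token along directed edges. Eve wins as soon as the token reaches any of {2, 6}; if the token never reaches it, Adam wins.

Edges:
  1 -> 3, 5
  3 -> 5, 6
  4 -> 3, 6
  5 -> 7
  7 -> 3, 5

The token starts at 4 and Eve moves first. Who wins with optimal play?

Track states (vertex, player-to-move).
A0 = {(2,Eve), (2,Adam), (6,Eve), (6,Adam)}
A1: add {(3,Eve), (4,Eve)}.
(4,Eve) ∈ A1 ⇒ Eve forces the target.

Eve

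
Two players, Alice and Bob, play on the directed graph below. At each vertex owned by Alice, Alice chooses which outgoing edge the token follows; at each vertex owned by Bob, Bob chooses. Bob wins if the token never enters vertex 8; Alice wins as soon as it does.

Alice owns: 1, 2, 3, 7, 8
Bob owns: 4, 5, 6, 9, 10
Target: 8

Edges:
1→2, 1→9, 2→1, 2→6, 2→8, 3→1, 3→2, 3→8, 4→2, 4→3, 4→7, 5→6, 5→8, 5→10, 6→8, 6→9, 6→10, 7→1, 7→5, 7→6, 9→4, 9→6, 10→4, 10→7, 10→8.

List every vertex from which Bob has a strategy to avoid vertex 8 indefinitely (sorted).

5, 6, 9

A0 = {8}
A1: add {2, 3} — 2 (Alice) has 2→8; 3 (Alice) has 3→8.
A2: add {1} — 1 (Alice) has 1→2.
A3: add {7} — 7 (Alice) has 7→1.
A4: add {4} — 4 (Bob): all of {2, 3, 7} already in.
A5: add {10} — 10 (Bob): all of {4, 7, 8} already in.
A6 = A5; e.g. 5 (Bob) can still go to 6. Fixed point.
Alice's attractor = {1, 2, 3, 4, 7, 8, 10}; Bob avoids the target exactly from the complement.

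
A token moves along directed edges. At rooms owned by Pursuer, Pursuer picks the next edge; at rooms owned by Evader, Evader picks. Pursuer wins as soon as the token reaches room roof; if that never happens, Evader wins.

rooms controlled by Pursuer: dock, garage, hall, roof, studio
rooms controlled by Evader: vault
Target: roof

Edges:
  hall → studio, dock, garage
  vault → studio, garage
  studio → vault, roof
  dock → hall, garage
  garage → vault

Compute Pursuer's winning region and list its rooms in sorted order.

dock, hall, roof, studio

A0 = {roof}
A1: add {studio} — studio (Pursuer) has studio→roof.
A2: add {hall} — hall (Pursuer) has hall→studio.
A3: add {dock} — dock (Pursuer) has dock→hall.
A4 = A3; e.g. vault (Evader) can still go to garage. Fixed point.
Pursuer's winning region = {dock, hall, roof, studio}.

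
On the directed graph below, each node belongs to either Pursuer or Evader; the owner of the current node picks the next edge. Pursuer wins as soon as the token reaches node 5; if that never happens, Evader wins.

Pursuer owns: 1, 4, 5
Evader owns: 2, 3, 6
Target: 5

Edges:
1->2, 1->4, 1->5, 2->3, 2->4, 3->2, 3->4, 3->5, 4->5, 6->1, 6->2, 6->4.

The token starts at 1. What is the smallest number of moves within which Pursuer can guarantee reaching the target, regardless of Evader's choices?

A0 = {5}
A1: add {1, 4} — 1 (Pursuer) has 1→5; 4 (Pursuer) has 4→5.
A2 = A1; e.g. 2 (Evader) can still go to 3. Fixed point.
1 enters the attractor at level 1, so Pursuer can force the target in 1 move from there.

1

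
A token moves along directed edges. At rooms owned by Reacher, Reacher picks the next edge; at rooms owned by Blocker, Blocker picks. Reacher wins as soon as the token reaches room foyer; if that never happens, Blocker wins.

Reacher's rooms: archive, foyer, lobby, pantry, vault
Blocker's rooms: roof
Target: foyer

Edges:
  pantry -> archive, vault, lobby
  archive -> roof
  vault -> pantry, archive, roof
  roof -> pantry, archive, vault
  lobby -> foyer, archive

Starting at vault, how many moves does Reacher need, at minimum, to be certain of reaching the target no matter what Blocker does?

3

A0 = {foyer}
A1: add {lobby} — lobby (Reacher) has lobby→foyer.
A2: add {pantry} — pantry (Reacher) has pantry→lobby.
A3: add {vault} — vault (Reacher) has vault→pantry.
A4 = A3; e.g. archive (Reacher) has no edge into A3. Fixed point.
vault enters the attractor at level 3, so Reacher can force the target in 3 moves from there.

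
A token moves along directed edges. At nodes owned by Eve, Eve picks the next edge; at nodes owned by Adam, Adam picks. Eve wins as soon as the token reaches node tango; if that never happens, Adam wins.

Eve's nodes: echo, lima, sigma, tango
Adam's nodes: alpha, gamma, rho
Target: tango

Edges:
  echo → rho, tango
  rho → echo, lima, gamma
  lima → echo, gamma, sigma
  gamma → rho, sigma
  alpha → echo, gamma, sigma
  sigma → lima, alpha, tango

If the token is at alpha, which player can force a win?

A0 = {tango}
A1: add {echo, sigma} — echo (Eve) has echo→tango; sigma (Eve) has sigma→tango.
A2: add {lima} — lima (Eve) has lima→echo.
A3 = A2; e.g. rho (Adam) can still go to gamma. Fixed point.
alpha never enters the attractor, so Adam can avoid the target forever.

Adam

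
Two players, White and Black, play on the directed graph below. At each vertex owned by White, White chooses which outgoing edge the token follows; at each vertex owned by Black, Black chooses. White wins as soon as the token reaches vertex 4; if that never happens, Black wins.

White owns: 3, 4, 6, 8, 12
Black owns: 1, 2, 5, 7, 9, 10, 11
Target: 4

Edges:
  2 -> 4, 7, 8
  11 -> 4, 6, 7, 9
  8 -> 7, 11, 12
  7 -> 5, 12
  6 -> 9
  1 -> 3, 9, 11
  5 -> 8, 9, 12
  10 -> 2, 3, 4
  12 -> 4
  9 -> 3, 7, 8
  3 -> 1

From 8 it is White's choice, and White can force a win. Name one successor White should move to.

A0 = {4}
A1: add {12} — 12 (White) has 12→4.
A2: add {8} — 8 (White) has 8→12.
A3 = A2; e.g. 1 (Black) can still go to 3. Fixed point.
From 8, successor 12 is in the attractor (rank 1); the other successors 7, 11 are not.

12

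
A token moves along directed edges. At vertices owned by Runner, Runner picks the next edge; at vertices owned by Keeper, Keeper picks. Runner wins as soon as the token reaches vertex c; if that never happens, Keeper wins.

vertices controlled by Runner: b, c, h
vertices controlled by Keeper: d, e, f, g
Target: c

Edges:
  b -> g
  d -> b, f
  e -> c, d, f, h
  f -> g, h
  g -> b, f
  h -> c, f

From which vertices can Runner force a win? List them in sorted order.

c, h

A0 = {c}
A1: add {h} — h (Runner) has h→c.
A2 = A1; e.g. b (Runner) has no edge into A1. Fixed point.
Runner's winning region = {c, h}.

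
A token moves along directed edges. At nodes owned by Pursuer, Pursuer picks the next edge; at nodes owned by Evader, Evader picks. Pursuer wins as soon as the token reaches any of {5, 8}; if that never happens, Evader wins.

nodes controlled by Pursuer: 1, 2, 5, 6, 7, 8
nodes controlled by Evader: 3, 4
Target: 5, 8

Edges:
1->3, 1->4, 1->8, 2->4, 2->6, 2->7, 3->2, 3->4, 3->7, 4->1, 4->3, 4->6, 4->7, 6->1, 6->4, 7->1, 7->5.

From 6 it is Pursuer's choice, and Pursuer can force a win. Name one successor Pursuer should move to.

A0 = {5, 8}
A1: add {1, 7} — 1 (Pursuer) has 1→8; 7 (Pursuer) has 7→5.
A2: add {2, 6} — 2 (Pursuer) has 2→7; 6 (Pursuer) has 6→1.
A3 = A2; e.g. 3 (Evader) can still go to 4. Fixed point.
From 6, successor 1 is in the attractor (rank 1); the other successor 4 is not.

1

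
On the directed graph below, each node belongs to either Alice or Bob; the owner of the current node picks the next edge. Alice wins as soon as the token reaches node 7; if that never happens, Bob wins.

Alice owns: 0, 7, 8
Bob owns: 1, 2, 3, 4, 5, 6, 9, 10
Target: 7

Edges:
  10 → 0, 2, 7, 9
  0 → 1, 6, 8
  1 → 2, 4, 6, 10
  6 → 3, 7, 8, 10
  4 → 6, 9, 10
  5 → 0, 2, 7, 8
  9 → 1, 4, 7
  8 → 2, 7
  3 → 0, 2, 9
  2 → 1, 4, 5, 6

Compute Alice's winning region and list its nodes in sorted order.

A0 = {7}
A1: add {8} — 8 (Alice) has 8→7.
A2: add {0} — 0 (Alice) has 0→8.
A3 = A2; e.g. 1 (Bob) can still go to 2. Fixed point.
Alice's winning region = {0, 7, 8}.

0, 7, 8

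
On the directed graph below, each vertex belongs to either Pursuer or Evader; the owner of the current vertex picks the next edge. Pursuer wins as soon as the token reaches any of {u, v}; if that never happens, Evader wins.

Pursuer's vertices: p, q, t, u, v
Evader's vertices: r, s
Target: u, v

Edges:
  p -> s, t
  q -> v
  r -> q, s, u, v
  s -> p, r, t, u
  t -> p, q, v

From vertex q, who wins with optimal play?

Pursuer

A0 = {u, v}
A1: add {q, t} — q (Pursuer) has q→v; t (Pursuer) has t→v.
q ∈ A1, so Pursuer can force the target.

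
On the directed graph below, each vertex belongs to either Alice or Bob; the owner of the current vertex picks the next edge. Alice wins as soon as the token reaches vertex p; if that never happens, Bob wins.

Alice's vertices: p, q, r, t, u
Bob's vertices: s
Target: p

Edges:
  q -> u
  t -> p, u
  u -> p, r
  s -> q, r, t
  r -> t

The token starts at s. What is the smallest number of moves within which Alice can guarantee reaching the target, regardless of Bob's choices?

A0 = {p}
A1: add {t, u} — t (Alice) has t→p; u (Alice) has u→p.
A2: add {q, r} — q (Alice) has q→u; r (Alice) has r→t.
A3: add {s} — s (Bob): all of {q, r, t} already in.
A3 = all vertices. Fixed point.
s enters the attractor at level 3, so Alice can force the target in 3 moves from there.

3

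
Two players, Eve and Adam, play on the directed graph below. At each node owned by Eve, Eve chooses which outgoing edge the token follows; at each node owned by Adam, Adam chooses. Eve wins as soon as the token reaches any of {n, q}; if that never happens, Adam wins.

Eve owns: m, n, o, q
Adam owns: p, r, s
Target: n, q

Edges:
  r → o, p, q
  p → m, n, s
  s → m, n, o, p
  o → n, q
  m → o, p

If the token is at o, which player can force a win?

Eve

A0 = {n, q}
A1: add {o} — o (Eve) has o→n.
o ∈ A1, so Eve can force the target.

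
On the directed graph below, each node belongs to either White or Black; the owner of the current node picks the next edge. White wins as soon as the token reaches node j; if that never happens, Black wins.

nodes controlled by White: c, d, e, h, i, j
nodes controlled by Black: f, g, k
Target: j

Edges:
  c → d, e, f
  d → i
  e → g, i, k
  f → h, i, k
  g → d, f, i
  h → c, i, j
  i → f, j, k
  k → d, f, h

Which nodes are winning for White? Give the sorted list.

c, d, e, h, i, j

A0 = {j}
A1: add {h, i} — h (White) has h→j; i (White) has i→j.
A2: add {d, e} — d (White) has d→i; e (White) has e→i.
A3: add {c} — c (White) has c→d.
A4 = A3; e.g. f (Black) can still go to k. Fixed point.
White's winning region = {c, d, e, h, i, j}.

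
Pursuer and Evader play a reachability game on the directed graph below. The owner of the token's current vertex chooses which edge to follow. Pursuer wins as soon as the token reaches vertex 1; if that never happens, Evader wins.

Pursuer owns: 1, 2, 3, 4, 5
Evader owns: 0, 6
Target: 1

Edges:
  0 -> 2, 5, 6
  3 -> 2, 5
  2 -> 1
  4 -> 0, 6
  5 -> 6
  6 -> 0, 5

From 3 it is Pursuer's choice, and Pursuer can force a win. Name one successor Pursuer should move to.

2

A0 = {1}
A1: add {2} — 2 (Pursuer) has 2→1.
A2: add {3} — 3 (Pursuer) has 3→2.
A3 = A2; e.g. 0 (Evader) can still go to 5. Fixed point.
From 3, successor 2 is in the attractor (rank 1); the other successor 5 is not.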